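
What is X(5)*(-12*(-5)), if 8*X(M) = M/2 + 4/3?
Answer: 115/4 ≈ 28.750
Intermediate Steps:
X(M) = ⅙ + M/16 (X(M) = (M/2 + 4/3)/8 = (4/3 + M/2)/8 = ⅙ + M/16)
X(5)*(-12*(-5)) = (⅙ + (1/16)*5)*(-12*(-5)) = (⅙ + 5/16)*60 = (23/48)*60 = 115/4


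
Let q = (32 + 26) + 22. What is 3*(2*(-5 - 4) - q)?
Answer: -294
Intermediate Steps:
q = 80 (q = 58 + 22 = 80)
3*(2*(-5 - 4) - q) = 3*(2*(-5 - 4) - 1*80) = 3*(2*(-9) - 80) = 3*(-18 - 80) = 3*(-98) = -294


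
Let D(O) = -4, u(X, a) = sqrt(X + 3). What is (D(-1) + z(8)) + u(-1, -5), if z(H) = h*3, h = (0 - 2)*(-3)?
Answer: 14 + sqrt(2) ≈ 15.414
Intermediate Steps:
h = 6 (h = -2*(-3) = 6)
u(X, a) = sqrt(3 + X)
z(H) = 18 (z(H) = 6*3 = 18)
(D(-1) + z(8)) + u(-1, -5) = (-4 + 18) + sqrt(3 - 1) = 14 + sqrt(2)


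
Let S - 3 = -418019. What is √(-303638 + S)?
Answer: I*√721654 ≈ 849.5*I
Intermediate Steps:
S = -418016 (S = 3 - 418019 = -418016)
√(-303638 + S) = √(-303638 - 418016) = √(-721654) = I*√721654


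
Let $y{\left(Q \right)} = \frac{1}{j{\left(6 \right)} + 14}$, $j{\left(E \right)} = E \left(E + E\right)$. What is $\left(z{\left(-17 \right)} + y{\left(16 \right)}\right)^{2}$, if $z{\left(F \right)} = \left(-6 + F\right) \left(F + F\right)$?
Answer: $\frac{4522966009}{7396} \approx 6.1154 \cdot 10^{5}$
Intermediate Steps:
$j{\left(E \right)} = 2 E^{2}$ ($j{\left(E \right)} = E 2 E = 2 E^{2}$)
$z{\left(F \right)} = 2 F \left(-6 + F\right)$ ($z{\left(F \right)} = \left(-6 + F\right) 2 F = 2 F \left(-6 + F\right)$)
$y{\left(Q \right)} = \frac{1}{86}$ ($y{\left(Q \right)} = \frac{1}{2 \cdot 6^{2} + 14} = \frac{1}{2 \cdot 36 + 14} = \frac{1}{72 + 14} = \frac{1}{86}$)
$\left(z{\left(-17 \right)} + y{\left(16 \right)}\right)^{2} = \left(2 \left(-17\right) \left(-6 - 17\right) + \frac{1}{86}\right)^{2} = \left(2 \left(-17\right) \left(-23\right) + \frac{1}{86}\right)^{2} = \left(782 + \frac{1}{86}\right)^{2} = \left(\frac{67253}{86}\right)^{2} = \frac{4522966009}{7396}$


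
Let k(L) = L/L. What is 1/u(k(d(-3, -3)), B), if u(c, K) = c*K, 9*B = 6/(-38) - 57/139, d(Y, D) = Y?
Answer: -7923/500 ≈ -15.846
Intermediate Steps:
k(L) = 1
B = -500/7923 (B = (6/(-38) - 57/139)/9 = (6*(-1/38) - 57*1/139)/9 = (-3/19 - 57/139)/9 = (⅑)*(-1500/2641) = -500/7923 ≈ -0.063107)
u(c, K) = K*c
1/u(k(d(-3, -3)), B) = 1/(-500/7923*1) = 1/(-500/7923) = -7923/500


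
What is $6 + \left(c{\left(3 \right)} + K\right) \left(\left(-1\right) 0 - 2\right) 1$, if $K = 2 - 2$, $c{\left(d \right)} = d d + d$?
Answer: $-18$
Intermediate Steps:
$c{\left(d \right)} = d + d^{2}$ ($c{\left(d \right)} = d^{2} + d = d + d^{2}$)
$K = 0$
$6 + \left(c{\left(3 \right)} + K\right) \left(\left(-1\right) 0 - 2\right) 1 = 6 + \left(3 \left(1 + 3\right) + 0\right) \left(\left(-1\right) 0 - 2\right) 1 = 6 + \left(3 \cdot 4 + 0\right) \left(0 - 2\right) 1 = 6 + \left(12 + 0\right) \left(-2\right) 1 = 6 + 12 \left(-2\right) 1 = 6 - 24 = -18$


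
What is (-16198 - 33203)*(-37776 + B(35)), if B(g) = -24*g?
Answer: 1907669016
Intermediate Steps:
(-16198 - 33203)*(-37776 + B(35)) = (-16198 - 33203)*(-37776 - 24*35) = -49401*(-37776 - 840) = -49401*(-38616) = 1907669016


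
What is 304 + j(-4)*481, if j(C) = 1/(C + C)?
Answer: 1951/8 ≈ 243.88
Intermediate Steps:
j(C) = 1/(2*C)
304 + j(-4)*481 = 304 + ((½)/(-4))*481 = 304 + ((½)*(-¼))*481 = 304 - ⅛*481 = 304 - 481/8 = 1951/8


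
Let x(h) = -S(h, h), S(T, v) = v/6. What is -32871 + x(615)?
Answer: -65947/2 ≈ -32974.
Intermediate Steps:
S(T, v) = v/6 (S(T, v) = v*(⅙) = v/6)
x(h) = -h/6
-32871 + x(615) = -32871 - ⅙*615 = -32871 - 205/2 = -65947/2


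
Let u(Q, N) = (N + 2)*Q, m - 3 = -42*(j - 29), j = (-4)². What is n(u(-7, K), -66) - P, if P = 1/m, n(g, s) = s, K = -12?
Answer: -36235/549 ≈ -66.002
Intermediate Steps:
j = 16
m = 549 (m = 3 - 42*(16 - 29) = 3 - 42*(-13) = 3 + 546 = 549)
u(Q, N) = Q*(2 + N) (u(Q, N) = (2 + N)*Q = Q*(2 + N))
P = 1/549 ≈ 0.0018215
n(u(-7, K), -66) - P = -66 - 1*1/549 = -66 - 1/549 = -36235/549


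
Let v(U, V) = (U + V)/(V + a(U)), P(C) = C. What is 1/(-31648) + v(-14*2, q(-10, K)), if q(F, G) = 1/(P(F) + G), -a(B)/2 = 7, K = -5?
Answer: 13323597/6677728 ≈ 1.9952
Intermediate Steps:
a(B) = -14 (a(B) = -2*7 = -14)
q(F, G) = 1/(F + G)
v(U, V) = (U + V)/(-14 + V) (v(U, V) = (U + V)/(V - 14) = (U + V)/(-14 + V))
1/(-31648) + v(-14*2, q(-10, K)) = 1/(-31648) + (-14*2 + 1/(-10 - 5))/(-14 + 1/(-10 - 5)) = -1/31648 + (-28 + 1/(-15))/(-14 + 1/(-15)) = -1/31648 + (-28 - 1/15)/(-14 - 1/15) = -1/31648 - 421/15/(-211/15) = -1/31648 - 15/211*(-421/15) = -1/31648 + 421/211 = 13323597/6677728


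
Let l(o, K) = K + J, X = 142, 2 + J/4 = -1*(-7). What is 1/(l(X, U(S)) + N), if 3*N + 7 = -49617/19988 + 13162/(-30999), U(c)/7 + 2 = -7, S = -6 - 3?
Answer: -1858824036/86067849071 ≈ -0.021597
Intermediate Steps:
S = -9
U(c) = -63 (U(c) = -14 + 7*(-7) = -14 - 49 = -63)
N = -6138415523/1858824036 (N = -7/3 + (-49617/19988 + 13162/(-30999))/3 = -7/3 + (-49617*1/19988 + 13162*(-1/30999))/3 = -7/3 + (-49617/19988 - 13162/30999)/3 = -7/3 + (⅓)*(-1801159439/619608012) = -7/3 - 1801159439/1858824036 = -6138415523/1858824036 ≈ -3.3023)
J = 20 (J = -8 + 4*(-1*(-7)) = -8 + 4*7 = -8 + 28 = 20)
l(o, K) = 20 + K (l(o, K) = K + 20 = 20 + K)
1/(l(X, U(S)) + N) = 1/((20 - 63) - 6138415523/1858824036) = 1/(-43 - 6138415523/1858824036) = 1/(-86067849071/1858824036) = -1858824036/86067849071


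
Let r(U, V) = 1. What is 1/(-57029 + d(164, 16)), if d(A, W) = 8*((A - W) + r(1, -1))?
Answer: -1/55837 ≈ -1.7909e-5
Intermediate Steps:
d(A, W) = 8 - 8*W + 8*A (d(A, W) = 8*((A - W) + 1) = 8*(1 + A - W) = 8 - 8*W + 8*A)
1/(-57029 + d(164, 16)) = 1/(-57029 + (8 - 8*16 + 8*164)) = 1/(-57029 + (8 - 128 + 1312)) = 1/(-57029 + 1192) = 1/(-55837) = -1/55837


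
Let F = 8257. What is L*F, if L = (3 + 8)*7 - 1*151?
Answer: -611018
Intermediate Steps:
L = -74 (L = 11*7 - 151 = 77 - 151 = -74)
L*F = -74*8257 = -611018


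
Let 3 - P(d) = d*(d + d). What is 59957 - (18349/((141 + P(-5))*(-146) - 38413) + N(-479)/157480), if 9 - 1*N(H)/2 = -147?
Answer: 61535238242387/1026316845 ≈ 59957.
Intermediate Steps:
N(H) = 312 (N(H) = 18 - 2*(-147) = 18 + 294 = 312)
P(d) = 3 - 2*d² (P(d) = 3 - d*(d + d) = 3 - d*2*d = 3 - 2*d²)
59957 - (18349/((141 + P(-5))*(-146) - 38413) + N(-479)/157480) = 59957 - (18349/((141 + (3 - 2*(-5)²))*(-146) - 38413) + 312/157480) = 59957 - (18349/((141 + (3 - 2*25))*(-146) - 38413) + 312*(1/157480)) = 59957 - (18349/((141 + (3 - 50))*(-146) - 38413) + 39/19685) = 59957 - (18349/((141 - 47)*(-146) - 38413) + 39/19685) = 59957 - (18349/(94*(-146) - 38413) + 39/19685) = 59957 - (18349/(-13724 - 38413) + 39/19685) = 59957 - (18349/(-52137) + 39/19685) = 59957 - (18349*(-1/52137) + 39/19685) = 59957 - (-18349/52137 + 39/19685) = 59957 - 1*(-359166722/1026316845) = 59957 + 359166722/1026316845 = 61535238242387/1026316845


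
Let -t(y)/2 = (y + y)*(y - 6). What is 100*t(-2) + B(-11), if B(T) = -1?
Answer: -6401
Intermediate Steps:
t(y) = -4*y*(-6 + y) (t(y) = -2*(y + y)*(y - 6) = -2*2*y*(-6 + y) = -4*y*(-6 + y))
100*t(-2) + B(-11) = 100*(4*(-2)*(6 - 1*(-2))) - 1 = 100*(4*(-2)*(6 + 2)) - 1 = 100*(4*(-2)*8) - 1 = 100*(-64) - 1 = -6400 - 1 = -6401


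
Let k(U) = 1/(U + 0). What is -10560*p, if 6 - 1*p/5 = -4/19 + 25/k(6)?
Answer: 144249600/19 ≈ 7.5921e+6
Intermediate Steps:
k(U) = 1/U
p = -13660/19 (p = 30 - 5*(-4/19 + 25/(1/6)) = 30 - 5*(-4*1/19 + 25/(1/6)) = 30 - 5*(-4/19 + 25*6) = 30 - 5*(-4/19 + 150) = 30 - 5*2846/19 = 30 - 14230/19 = -13660/19 ≈ -718.95)
-10560*p = -10560*(-13660/19) = 144249600/19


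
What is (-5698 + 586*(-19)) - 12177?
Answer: -29009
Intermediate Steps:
(-5698 + 586*(-19)) - 12177 = (-5698 - 11134) - 12177 = -16832 - 12177 = -29009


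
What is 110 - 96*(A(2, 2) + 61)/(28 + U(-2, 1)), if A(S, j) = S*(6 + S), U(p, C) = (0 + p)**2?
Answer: -121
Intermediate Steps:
U(p, C) = p**2
110 - 96*(A(2, 2) + 61)/(28 + U(-2, 1)) = 110 - 96*(2*(6 + 2) + 61)/(28 + (-2)**2) = 110 - 96*(2*8 + 61)/(28 + 4) = 110 - 96*(16 + 61)/32 = 110 - 7392/32 = 110 - 96*77/32 = 110 - 231 = -121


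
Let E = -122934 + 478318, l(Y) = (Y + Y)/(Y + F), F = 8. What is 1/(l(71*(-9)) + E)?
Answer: 631/224248582 ≈ 2.8138e-6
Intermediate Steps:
l(Y) = 2*Y/(8 + Y) (l(Y) = (Y + Y)/(Y + 8) = (2*Y)/(8 + Y) = 2*Y/(8 + Y))
E = 355384
1/(l(71*(-9)) + E) = 1/(2*(71*(-9))/(8 + 71*(-9)) + 355384) = 1/(2*(-639)/(8 - 639) + 355384) = 1/(2*(-639)/(-631) + 355384) = 1/(2*(-639)*(-1/631) + 355384) = 1/(1278/631 + 355384) = 1/(224248582/631) = 631/224248582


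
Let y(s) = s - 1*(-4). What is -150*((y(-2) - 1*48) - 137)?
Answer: 27450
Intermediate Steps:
y(s) = 4 + s (y(s) = s + 4 = 4 + s)
-150*((y(-2) - 1*48) - 137) = -150*(((4 - 2) - 1*48) - 137) = -150*((2 - 48) - 137) = -150*(-46 - 137) = -150*(-183) = 27450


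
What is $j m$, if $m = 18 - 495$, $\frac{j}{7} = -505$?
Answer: $1686195$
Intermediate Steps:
$j = -3535$ ($j = 7 \left(-505\right) = -3535$)
$m = -477$ ($m = 18 - 495 = -477$)
$j m = \left(-3535\right) \left(-477\right) = 1686195$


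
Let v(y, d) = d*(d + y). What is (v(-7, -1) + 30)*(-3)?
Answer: -114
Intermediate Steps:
(v(-7, -1) + 30)*(-3) = (-(-1 - 7) + 30)*(-3) = (-1*(-8) + 30)*(-3) = (8 + 30)*(-3) = 38*(-3) = -114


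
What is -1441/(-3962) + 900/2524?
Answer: 1800721/2500022 ≈ 0.72028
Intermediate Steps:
-1441/(-3962) + 900/2524 = -1441*(-1/3962) + 900*(1/2524) = 1441/3962 + 225/631 = 1800721/2500022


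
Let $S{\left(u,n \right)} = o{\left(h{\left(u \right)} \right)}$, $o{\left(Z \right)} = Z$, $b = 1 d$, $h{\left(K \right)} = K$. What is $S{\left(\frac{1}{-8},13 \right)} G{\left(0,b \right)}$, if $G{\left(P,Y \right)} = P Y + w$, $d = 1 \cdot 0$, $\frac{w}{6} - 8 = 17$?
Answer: $- \frac{75}{4} \approx -18.75$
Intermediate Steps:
$w = 150$ ($w = 48 + 6 \cdot 17 = 48 + 102 = 150$)
$d = 0$
$b = 0$ ($b = 1 \cdot 0 = 0$)
$S{\left(u,n \right)} = u$
$G{\left(P,Y \right)} = 150 + P Y$ ($G{\left(P,Y \right)} = P Y + 150 = 150 + P Y$)
$S{\left(\frac{1}{-8},13 \right)} G{\left(0,b \right)} = \frac{150 + 0 \cdot 0}{-8} = - \frac{150 + 0}{8} = \left(- \frac{1}{8}\right) 150 = - \frac{75}{4}$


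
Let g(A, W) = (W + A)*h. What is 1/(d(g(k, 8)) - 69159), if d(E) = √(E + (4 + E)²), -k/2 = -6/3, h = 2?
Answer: -69159/4782966473 - 2*√202/4782966473 ≈ -1.4465e-5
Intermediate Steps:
k = 4 (k = -(-12)/3 = -2*(-2) = 4)
g(A, W) = 2*A + 2*W (g(A, W) = (W + A)*2 = (A + W)*2 = 2*A + 2*W)
1/(d(g(k, 8)) - 69159) = 1/(√((2*4 + 2*8) + (4 + (2*4 + 2*8))²) - 69159) = 1/(√((8 + 16) + (4 + (8 + 16))²) - 69159) = 1/(√(24 + (4 + 24)²) - 69159) = 1/(√(24 + 28²) - 69159) = 1/(√(24 + 784) - 69159) = 1/(√808 - 69159) = 1/(2*√202 - 69159) = 1/(-69159 + 2*√202)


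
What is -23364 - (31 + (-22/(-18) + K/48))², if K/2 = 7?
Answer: -126599257/5184 ≈ -24421.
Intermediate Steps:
K = 14 (K = 2*7 = 14)
-23364 - (31 + (-22/(-18) + K/48))² = -23364 - (31 + (-22/(-18) + 14/48))² = -23364 - (31 + (-22*(-1/18) + 14*(1/48)))² = -23364 - (31 + (11/9 + 7/24))² = -23364 - (31 + 109/72)² = -23364 - (2341/72)² = -23364 - 1*5480281/5184 = -23364 - 5480281/5184 = -126599257/5184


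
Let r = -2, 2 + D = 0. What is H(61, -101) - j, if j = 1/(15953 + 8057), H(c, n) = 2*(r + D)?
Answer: -192081/24010 ≈ -8.0000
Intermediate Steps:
D = -2 (D = -2 + 0 = -2)
H(c, n) = -8 (H(c, n) = 2*(-2 - 2) = 2*(-4) = -8)
j = 1/24010 ≈ 4.1649e-5
H(61, -101) - j = -8 - 1*1/24010 = -8 - 1/24010 = -192081/24010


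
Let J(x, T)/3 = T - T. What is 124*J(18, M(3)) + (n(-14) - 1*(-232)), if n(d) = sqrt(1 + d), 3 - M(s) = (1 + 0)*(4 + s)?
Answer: 232 + I*sqrt(13) ≈ 232.0 + 3.6056*I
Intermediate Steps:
M(s) = -1 - s (M(s) = 3 - (1 + 0)*(4 + s) = 3 - (4 + s) = 3 + (-4 - s) = -1 - s)
J(x, T) = 0 (J(x, T) = 3*(T - T) = 3*0 = 0)
124*J(18, M(3)) + (n(-14) - 1*(-232)) = 124*0 + (sqrt(1 - 14) - 1*(-232)) = 0 + (sqrt(-13) + 232) = 0 + (I*sqrt(13) + 232) = 0 + (232 + I*sqrt(13)) = 232 + I*sqrt(13)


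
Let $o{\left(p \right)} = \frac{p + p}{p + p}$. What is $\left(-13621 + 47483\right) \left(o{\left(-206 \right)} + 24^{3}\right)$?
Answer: $468142150$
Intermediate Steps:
$o{\left(p \right)} = 1$ ($o{\left(p \right)} = \frac{2 p}{2 p} = 2 p \frac{1}{2 p} = 1$)
$\left(-13621 + 47483\right) \left(o{\left(-206 \right)} + 24^{3}\right) = \left(-13621 + 47483\right) \left(1 + 24^{3}\right) = 33862 \left(1 + 13824\right) = 33862 \cdot 13825 = 468142150$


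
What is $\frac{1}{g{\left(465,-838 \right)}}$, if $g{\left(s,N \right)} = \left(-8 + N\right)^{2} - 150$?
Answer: $\frac{1}{715566} \approx 1.3975 \cdot 10^{-6}$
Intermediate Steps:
$g{\left(s,N \right)} = -150 + \left(-8 + N\right)^{2}$
$\frac{1}{g{\left(465,-838 \right)}} = \frac{1}{-150 + \left(-8 - 838\right)^{2}} = \frac{1}{-150 + \left(-846\right)^{2}} = \frac{1}{-150 + 715716} = \frac{1}{715566}$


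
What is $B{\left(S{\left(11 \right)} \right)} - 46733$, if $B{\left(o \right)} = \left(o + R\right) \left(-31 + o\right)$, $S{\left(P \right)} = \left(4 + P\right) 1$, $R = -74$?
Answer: $-45789$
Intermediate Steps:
$S{\left(P \right)} = 4 + P$
$B{\left(o \right)} = \left(-74 + o\right) \left(-31 + o\right)$ ($B{\left(o \right)} = \left(o - 74\right) \left(-31 + o\right) = \left(-74 + o\right) \left(-31 + o\right)$)
$B{\left(S{\left(11 \right)} \right)} - 46733 = \left(2294 + \left(4 + 11\right)^{2} - 105 \left(4 + 11\right)\right) - 46733 = \left(2294 + 15^{2} - 1575\right) - 46733 = \left(2294 + 225 - 1575\right) - 46733 = 944 - 46733 = -45789$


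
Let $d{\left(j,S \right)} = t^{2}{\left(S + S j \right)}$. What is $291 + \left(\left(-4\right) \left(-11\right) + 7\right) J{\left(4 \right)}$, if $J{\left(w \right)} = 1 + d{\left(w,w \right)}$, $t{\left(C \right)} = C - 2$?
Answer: $16866$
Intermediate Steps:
$t{\left(C \right)} = -2 + C$ ($t{\left(C \right)} = C - 2 = -2 + C$)
$d{\left(j,S \right)} = \left(-2 + S + S j\right)^{2}$ ($d{\left(j,S \right)} = \left(-2 + \left(S + S j\right)\right)^{2} = \left(-2 + S + S j\right)^{2}$)
$J{\left(w \right)} = 1 + \left(-2 + w \left(1 + w\right)\right)^{2}$
$291 + \left(\left(-4\right) \left(-11\right) + 7\right) J{\left(4 \right)} = 291 + \left(\left(-4\right) \left(-11\right) + 7\right) \left(1 + \left(-2 + 4 \left(1 + 4\right)\right)^{2}\right) = 291 + \left(44 + 7\right) \left(1 + \left(-2 + 4 \cdot 5\right)^{2}\right) = 291 + 51 \left(1 + \left(-2 + 20\right)^{2}\right) = 291 + 51 \left(1 + 18^{2}\right) = 291 + 51 \left(1 + 324\right) = 291 + 51 \cdot 325 = 291 + 16575 = 16866$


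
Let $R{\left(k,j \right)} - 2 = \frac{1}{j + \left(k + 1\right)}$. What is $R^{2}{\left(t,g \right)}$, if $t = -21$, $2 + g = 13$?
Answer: $\frac{289}{81} \approx 3.5679$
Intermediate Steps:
$g = 11$ ($g = -2 + 13 = 11$)
$R{\left(k,j \right)} = 2 + \frac{1}{1 + j + k}$ ($R{\left(k,j \right)} = 2 + \frac{1}{j + \left(k + 1\right)} = 2 + \frac{1}{j + \left(1 + k\right)} = 2 + \frac{1}{1 + j + k}$)
$R^{2}{\left(t,g \right)} = \left(\frac{3 + 2 \cdot 11 + 2 \left(-21\right)}{1 + 11 - 21}\right)^{2} = \left(\frac{3 + 22 - 42}{-9}\right)^{2} = \left(\left(- \frac{1}{9}\right) \left(-17\right)\right)^{2} = \left(\frac{17}{9}\right)^{2} = \frac{289}{81}$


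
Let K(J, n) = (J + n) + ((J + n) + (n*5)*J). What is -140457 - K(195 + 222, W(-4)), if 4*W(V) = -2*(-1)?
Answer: -284669/2 ≈ -1.4233e+5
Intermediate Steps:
W(V) = 1/2 (W(V) = (-2*(-1))/4 = (1/4)*2 = 1/2)
K(J, n) = 2*J + 2*n + 5*J*n (K(J, n) = (J + n) + ((J + n) + (5*n)*J) = (J + n) + ((J + n) + 5*J*n) = (J + n) + (J + n + 5*J*n) = 2*J + 2*n + 5*J*n)
-140457 - K(195 + 222, W(-4)) = -140457 - (2*(195 + 222) + 2*(1/2) + 5*(195 + 222)*(1/2)) = -140457 - (2*417 + 1 + 5*417*(1/2)) = -140457 - (834 + 1 + 2085/2) = -140457 - 1*3755/2 = -140457 - 3755/2 = -284669/2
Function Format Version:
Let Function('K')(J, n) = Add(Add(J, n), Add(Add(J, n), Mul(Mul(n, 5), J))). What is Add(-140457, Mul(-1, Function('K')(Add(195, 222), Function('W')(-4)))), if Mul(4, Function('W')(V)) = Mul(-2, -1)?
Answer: Rational(-284669, 2) ≈ -1.4233e+5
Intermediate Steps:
Function('W')(V) = Rational(1, 2) (Function('W')(V) = Mul(Rational(1, 4), Mul(-2, -1)) = Mul(Rational(1, 4), 2) = Rational(1, 2))
Function('K')(J, n) = Add(Mul(2, J), Mul(2, n), Mul(5, J, n)) (Function('K')(J, n) = Add(Add(J, n), Add(Add(J, n), Mul(Mul(5, n), J))) = Add(Add(J, n), Add(Add(J, n), Mul(5, J, n))) = Add(Add(J, n), Add(J, n, Mul(5, J, n))) = Add(Mul(2, J), Mul(2, n), Mul(5, J, n)))
Add(-140457, Mul(-1, Function('K')(Add(195, 222), Function('W')(-4)))) = Add(-140457, Mul(-1, Add(Mul(2, Add(195, 222)), Mul(2, Rational(1, 2)), Mul(5, Add(195, 222), Rational(1, 2))))) = Add(-140457, Mul(-1, Add(Mul(2, 417), 1, Mul(5, 417, Rational(1, 2))))) = Add(-140457, Mul(-1, Add(834, 1, Rational(2085, 2)))) = Add(-140457, Mul(-1, Rational(3755, 2))) = Add(-140457, Rational(-3755, 2)) = Rational(-284669, 2)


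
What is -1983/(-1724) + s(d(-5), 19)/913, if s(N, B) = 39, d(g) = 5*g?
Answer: 1877715/1574012 ≈ 1.1929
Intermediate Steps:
-1983/(-1724) + s(d(-5), 19)/913 = -1983/(-1724) + 39/913 = -1983*(-1/1724) + 39*(1/913) = 1983/1724 + 39/913 = 1877715/1574012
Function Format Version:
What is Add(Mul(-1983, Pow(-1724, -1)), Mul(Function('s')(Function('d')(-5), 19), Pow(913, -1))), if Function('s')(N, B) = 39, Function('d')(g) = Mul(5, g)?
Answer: Rational(1877715, 1574012) ≈ 1.1929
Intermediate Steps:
Add(Mul(-1983, Pow(-1724, -1)), Mul(Function('s')(Function('d')(-5), 19), Pow(913, -1))) = Add(Mul(-1983, Pow(-1724, -1)), Mul(39, Pow(913, -1))) = Add(Mul(-1983, Rational(-1, 1724)), Mul(39, Rational(1, 913))) = Add(Rational(1983, 1724), Rational(39, 913)) = Rational(1877715, 1574012)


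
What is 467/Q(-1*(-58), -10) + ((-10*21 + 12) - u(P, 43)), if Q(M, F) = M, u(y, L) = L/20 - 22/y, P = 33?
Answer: -333091/1740 ≈ -191.43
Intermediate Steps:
u(y, L) = -22/y + L/20 (u(y, L) = L*(1/20) - 22/y = L/20 - 22/y = -22/y + L/20)
467/Q(-1*(-58), -10) + ((-10*21 + 12) - u(P, 43)) = 467/((-1*(-58))) + ((-10*21 + 12) - (-22/33 + (1/20)*43)) = 467/58 + ((-210 + 12) - (-22*1/33 + 43/20)) = 467*(1/58) + (-198 - (-⅔ + 43/20)) = 467/58 + (-198 - 1*89/60) = 467/58 + (-198 - 89/60) = 467/58 - 11969/60 = -333091/1740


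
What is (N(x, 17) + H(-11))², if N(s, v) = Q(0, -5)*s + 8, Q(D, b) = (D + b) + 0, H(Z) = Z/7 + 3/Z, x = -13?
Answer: 30019441/5929 ≈ 5063.2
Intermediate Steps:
H(Z) = 3/Z + Z/7 (H(Z) = Z*(⅐) + 3/Z = Z/7 + 3/Z = 3/Z + Z/7)
Q(D, b) = D + b
N(s, v) = 8 - 5*s (N(s, v) = (0 - 5)*s + 8 = -5*s + 8 = 8 - 5*s)
(N(x, 17) + H(-11))² = ((8 - 5*(-13)) + (3/(-11) + (⅐)*(-11)))² = ((8 + 65) + (3*(-1/11) - 11/7))² = (73 + (-3/11 - 11/7))² = (73 - 142/77)² = (5479/77)² = 30019441/5929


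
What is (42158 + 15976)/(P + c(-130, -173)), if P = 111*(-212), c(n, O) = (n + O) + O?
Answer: -29067/12004 ≈ -2.4214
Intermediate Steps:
c(n, O) = n + 2*O (c(n, O) = (O + n) + O = n + 2*O)
P = -23532
(42158 + 15976)/(P + c(-130, -173)) = (42158 + 15976)/(-23532 + (-130 + 2*(-173))) = 58134/(-23532 + (-130 - 346)) = 58134/(-23532 - 476) = 58134/(-24008) = 58134*(-1/24008) = -29067/12004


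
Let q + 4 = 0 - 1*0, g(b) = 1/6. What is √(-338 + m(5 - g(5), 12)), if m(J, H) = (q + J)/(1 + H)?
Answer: I*√2056002/78 ≈ 18.383*I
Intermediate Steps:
g(b) = ⅙
q = -4 (q = -4 + (0 - 1*0) = -4 + (0 + 0) = -4 + 0 = -4)
m(J, H) = (-4 + J)/(1 + H)
√(-338 + m(5 - g(5), 12)) = √(-338 + (-4 + (5 - 1*⅙))/(1 + 12)) = √(-338 + (-4 + (5 - ⅙))/13) = √(-338 + (-4 + 29/6)/13) = √(-338 + (1/13)*(⅚)) = √(-338 + 5/78) = √(-26359/78) = I*√2056002/78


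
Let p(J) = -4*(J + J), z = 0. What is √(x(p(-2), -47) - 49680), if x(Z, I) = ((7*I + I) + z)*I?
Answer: 2*I*√8002 ≈ 178.91*I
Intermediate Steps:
p(J) = -8*J
x(Z, I) = 8*I² (x(Z, I) = ((7*I + I) + 0)*I = (8*I + 0)*I = (8*I)*I = 8*I²)
√(x(p(-2), -47) - 49680) = √(8*(-47)² - 49680) = √(8*2209 - 49680) = √(17672 - 49680) = √(-32008) = 2*I*√8002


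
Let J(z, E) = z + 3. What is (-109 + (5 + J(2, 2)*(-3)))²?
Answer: 14161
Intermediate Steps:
J(z, E) = 3 + z
(-109 + (5 + J(2, 2)*(-3)))² = (-109 + (5 + (3 + 2)*(-3)))² = (-109 + (5 + 5*(-3)))² = (-109 + (5 - 15))² = (-109 - 10)² = (-119)² = 14161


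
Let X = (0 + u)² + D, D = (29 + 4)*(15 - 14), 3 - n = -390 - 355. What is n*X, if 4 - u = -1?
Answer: 43384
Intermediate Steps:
u = 5 (u = 4 - 1*(-1) = 4 + 1 = 5)
n = 748 (n = 3 - (-390 - 355) = 3 - 1*(-745) = 3 + 745 = 748)
D = 33 (D = 33*1 = 33)
X = 58 (X = (0 + 5)² + 33 = 5² + 33 = 25 + 33 = 58)
n*X = 748*58 = 43384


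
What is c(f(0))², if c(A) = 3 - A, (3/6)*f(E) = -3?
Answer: 81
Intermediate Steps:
f(E) = -6 (f(E) = 2*(-3) = -6)
c(f(0))² = (3 - 1*(-6))² = (3 + 6)² = 9² = 81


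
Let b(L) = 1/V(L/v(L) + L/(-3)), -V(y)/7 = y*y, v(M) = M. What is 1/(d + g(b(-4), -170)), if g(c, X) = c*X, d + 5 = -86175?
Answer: -343/29558210 ≈ -1.1604e-5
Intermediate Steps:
d = -86180 (d = -5 - 86175 = -86180)
V(y) = -7*y**2 (V(y) = -7*y*y = -7*y**2)
b(L) = -1/(7*(1 - L/3)**2) (b(L) = 1/(-7*(L/L + L/(-3))**2) = 1/(-7*(1 + L*(-1/3))**2) = 1/(-7*(1 - L/3)**2) = -1/(7*(1 - L/3)**2))
g(c, X) = X*c
1/(d + g(b(-4), -170)) = 1/(-86180 - (-1530)/(7*(-3 - 4)**2)) = 1/(-86180 - (-1530)/(7*(-7)**2)) = 1/(-86180 - (-1530)/(7*49)) = 1/(-86180 - 170*(-9/343)) = 1/(-86180 + 1530/343) = 1/(-29558210/343) = -343/29558210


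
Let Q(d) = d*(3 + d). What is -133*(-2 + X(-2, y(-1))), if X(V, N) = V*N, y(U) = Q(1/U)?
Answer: -266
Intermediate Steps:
y(U) = (3 + 1/U)/U
X(V, N) = N*V
-133*(-2 + X(-2, y(-1))) = -133*(-2 + ((1 + 3*(-1))/(-1)²)*(-2)) = -133*(-2 + (1*(1 - 3))*(-2)) = -133*(-2 + (1*(-2))*(-2)) = -133*(-2 - 2*(-2)) = -133*(-2 + 4) = -133*2 = -266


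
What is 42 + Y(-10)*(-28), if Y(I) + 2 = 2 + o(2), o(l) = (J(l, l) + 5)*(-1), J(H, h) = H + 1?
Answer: 266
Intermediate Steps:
J(H, h) = 1 + H
o(l) = -6 - l (o(l) = ((1 + l) + 5)*(-1) = (6 + l)*(-1) = -6 - l)
Y(I) = -8 (Y(I) = -2 + (2 + (-6 - 1*2)) = -2 + (2 + (-6 - 2)) = -2 + (2 - 8) = -2 - 6 = -8)
42 + Y(-10)*(-28) = 42 - 8*(-28) = 42 + 224 = 266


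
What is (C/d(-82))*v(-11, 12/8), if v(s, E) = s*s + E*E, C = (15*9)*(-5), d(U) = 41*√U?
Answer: 332775*I*√82/13448 ≈ 224.08*I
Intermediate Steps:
C = -675 (C = 135*(-5) = -675)
v(s, E) = E² + s² (v(s, E) = s² + E² = E² + s²)
(C/d(-82))*v(-11, 12/8) = (-675*(-I*√82/3362))*((12/8)² + (-11)²) = (-675*(-I*√82/3362))*((12*(⅛))² + 121) = (-675*(-I*√82/3362))*((3/2)² + 121) = (-(-675)*I*√82/3362)*(9/4 + 121) = (675*I*√82/3362)*(493/4) = 332775*I*√82/13448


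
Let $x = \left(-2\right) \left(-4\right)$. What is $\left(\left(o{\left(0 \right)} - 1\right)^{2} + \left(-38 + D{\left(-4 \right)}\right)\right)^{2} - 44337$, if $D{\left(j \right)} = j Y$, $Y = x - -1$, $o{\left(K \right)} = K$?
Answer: $-39008$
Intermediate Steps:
$x = 8$
$Y = 9$ ($Y = 8 - -1 = 8 + 1 = 9$)
$D{\left(j \right)} = 9 j$ ($D{\left(j \right)} = j 9 = 9 j$)
$\left(\left(o{\left(0 \right)} - 1\right)^{2} + \left(-38 + D{\left(-4 \right)}\right)\right)^{2} - 44337 = \left(\left(0 - 1\right)^{2} + \left(-38 + 9 \left(-4\right)\right)\right)^{2} - 44337 = \left(\left(-1\right)^{2} - 74\right)^{2} - 44337 = \left(1 - 74\right)^{2} - 44337 = \left(-73\right)^{2} - 44337 = 5329 - 44337 = -39008$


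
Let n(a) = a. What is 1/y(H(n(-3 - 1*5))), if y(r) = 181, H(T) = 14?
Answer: 1/181 ≈ 0.0055249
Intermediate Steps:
1/y(H(n(-3 - 1*5))) = 1/181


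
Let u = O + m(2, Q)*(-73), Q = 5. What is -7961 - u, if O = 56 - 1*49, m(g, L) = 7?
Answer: -7457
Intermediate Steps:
O = 7 (O = 56 - 49 = 7)
u = -504 (u = 7 + 7*(-73) = 7 - 511 = -504)
-7961 - u = -7961 - 1*(-504) = -7961 + 504 = -7457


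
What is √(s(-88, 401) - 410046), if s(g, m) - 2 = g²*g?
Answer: 2*I*√272879 ≈ 1044.8*I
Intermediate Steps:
s(g, m) = 2 + g³ (s(g, m) = 2 + g²*g = 2 + g³)
√(s(-88, 401) - 410046) = √((2 + (-88)³) - 410046) = √((2 - 681472) - 410046) = √(-681470 - 410046) = √(-1091516) = 2*I*√272879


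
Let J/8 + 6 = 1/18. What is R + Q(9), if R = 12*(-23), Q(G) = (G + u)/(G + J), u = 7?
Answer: -95916/347 ≈ -276.42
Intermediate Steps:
J = -428/9 (J = -48 + 8/18 = -48 + 8*(1/18) = -48 + 4/9 = -428/9 ≈ -47.556)
Q(G) = (7 + G)/(-428/9 + G) (Q(G) = (G + 7)/(G - 428/9) = (7 + G)/(-428/9 + G))
R = -276
R + Q(9) = -276 + 9*(7 + 9)/(-428 + 9*9) = -276 + 9*16/(-428 + 81) = -276 + 9*16/(-347) = -276 + 9*(-1/347)*16 = -276 - 144/347 = -95916/347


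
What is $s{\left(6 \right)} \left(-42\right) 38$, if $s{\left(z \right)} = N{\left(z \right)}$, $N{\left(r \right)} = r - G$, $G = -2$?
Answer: $-12768$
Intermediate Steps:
$N{\left(r \right)} = 2 + r$ ($N{\left(r \right)} = r - -2 = r + 2 = 2 + r$)
$s{\left(z \right)} = 2 + z$
$s{\left(6 \right)} \left(-42\right) 38 = \left(2 + 6\right) \left(-42\right) 38 = 8 \left(-42\right) 38 = \left(-336\right) 38 = -12768$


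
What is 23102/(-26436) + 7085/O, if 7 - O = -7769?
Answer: 638159/17130528 ≈ 0.037253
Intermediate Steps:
O = 7776 (O = 7 - 1*(-7769) = 7 + 7769 = 7776)
23102/(-26436) + 7085/O = 23102/(-26436) + 7085/7776 = 23102*(-1/26436) + 7085*(1/7776) = -11551/13218 + 7085/7776 = 638159/17130528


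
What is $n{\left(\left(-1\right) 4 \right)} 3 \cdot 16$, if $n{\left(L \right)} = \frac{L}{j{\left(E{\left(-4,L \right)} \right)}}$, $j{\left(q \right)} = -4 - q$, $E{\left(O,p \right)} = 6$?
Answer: $\frac{96}{5} \approx 19.2$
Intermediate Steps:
$n{\left(L \right)} = - \frac{L}{10}$ ($n{\left(L \right)} = \frac{L}{-4 - 6} = \frac{L}{-10} = L \left(- \frac{1}{10}\right) = - \frac{L}{10}$)
$n{\left(\left(-1\right) 4 \right)} 3 \cdot 16 = - \frac{\left(-1\right) 4}{10} \cdot 3 \cdot 16 = \left(- \frac{1}{10}\right) \left(-4\right) 3 \cdot 16 = \frac{2}{5} \cdot 3 \cdot 16 = \frac{6}{5} \cdot 16 = \frac{96}{5}$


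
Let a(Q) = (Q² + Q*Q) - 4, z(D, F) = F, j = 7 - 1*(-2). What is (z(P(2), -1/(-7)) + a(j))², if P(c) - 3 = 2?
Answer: 1225449/49 ≈ 25009.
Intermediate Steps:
P(c) = 5 (P(c) = 3 + 2 = 5)
j = 9 (j = 7 + 2 = 9)
a(Q) = -4 + 2*Q² (a(Q) = (Q² + Q²) - 4 = 2*Q² - 4 = -4 + 2*Q²)
(z(P(2), -1/(-7)) + a(j))² = (-1/(-7) + (-4 + 2*9²))² = (-1*(-⅐) + (-4 + 2*81))² = (⅐ + (-4 + 162))² = (⅐ + 158)² = (1107/7)² = 1225449/49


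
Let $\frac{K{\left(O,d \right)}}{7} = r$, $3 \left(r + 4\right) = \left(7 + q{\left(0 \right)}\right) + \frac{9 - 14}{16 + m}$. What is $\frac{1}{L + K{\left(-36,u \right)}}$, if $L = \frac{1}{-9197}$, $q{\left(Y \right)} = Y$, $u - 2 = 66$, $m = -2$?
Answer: $- \frac{18394}{229927} \approx -0.079999$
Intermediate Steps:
$u = 68$ ($u = 2 + 66 = 68$)
$L = - \frac{1}{9197} \approx -0.00010873$
$r = - \frac{25}{14}$ ($r = -4 + \frac{\left(7 + 0\right) + \frac{9 - 14}{16 - 2}}{3} = -4 + \frac{7 - \frac{5}{14}}{3} = -4 + \frac{1}{3} \cdot \frac{93}{14} = -4 + \frac{31}{14} = - \frac{25}{14} \approx -1.7857$)
$K{\left(O,d \right)} = - \frac{25}{2}$ ($K{\left(O,d \right)} = 7 \left(- \frac{25}{14}\right) = - \frac{25}{2}$)
$\frac{1}{L + K{\left(-36,u \right)}} = \frac{1}{- \frac{1}{9197} - \frac{25}{2}} = \frac{1}{- \frac{229927}{18394}} = - \frac{18394}{229927}$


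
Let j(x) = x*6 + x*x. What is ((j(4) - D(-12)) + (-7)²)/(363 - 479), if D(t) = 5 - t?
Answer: -18/29 ≈ -0.62069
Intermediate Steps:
j(x) = x² + 6*x (j(x) = 6*x + x² = x² + 6*x)
((j(4) - D(-12)) + (-7)²)/(363 - 479) = ((4*(6 + 4) - (5 - 1*(-12))) + (-7)²)/(363 - 479) = ((4*10 - (5 + 12)) + 49)/(-116) = ((40 - 1*17) + 49)*(-1/116) = ((40 - 17) + 49)*(-1/116) = (23 + 49)*(-1/116) = 72*(-1/116) = -18/29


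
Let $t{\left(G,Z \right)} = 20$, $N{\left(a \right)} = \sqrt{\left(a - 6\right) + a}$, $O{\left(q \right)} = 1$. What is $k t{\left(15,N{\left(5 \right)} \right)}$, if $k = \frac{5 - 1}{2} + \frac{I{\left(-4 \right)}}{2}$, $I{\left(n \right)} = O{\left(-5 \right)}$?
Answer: $50$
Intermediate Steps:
$I{\left(n \right)} = 1$
$N{\left(a \right)} = \sqrt{-6 + 2 a}$ ($N{\left(a \right)} = \sqrt{\left(a - 6\right) + a} = \sqrt{\left(-6 + a\right) + a} = \sqrt{-6 + 2 a}$)
$k = \frac{5}{2}$ ($k = \frac{5 - 1}{2} + 1 \cdot \frac{1}{2} = \left(5 - 1\right) \frac{1}{2} + 1 \cdot \frac{1}{2} = 4 \cdot \frac{1}{2} + \frac{1}{2} = 2 + \frac{1}{2} = \frac{5}{2} \approx 2.5$)
$k t{\left(15,N{\left(5 \right)} \right)} = \frac{5}{2} \cdot 20 = 50$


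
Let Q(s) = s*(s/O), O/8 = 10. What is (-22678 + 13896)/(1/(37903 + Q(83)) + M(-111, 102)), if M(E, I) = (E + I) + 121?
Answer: -13344815439/170191264 ≈ -78.411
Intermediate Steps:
O = 80 (O = 8*10 = 80)
M(E, I) = 121 + E + I
Q(s) = s²/80 (Q(s) = s*(s/80) = s²/80)
(-22678 + 13896)/(1/(37903 + Q(83)) + M(-111, 102)) = (-22678 + 13896)/(1/(37903 + (1/80)*83²) + (121 - 111 + 102)) = -8782/(1/(37903 + (1/80)*6889) + 112) = -8782/(1/(37903 + 6889/80) + 112) = -8782/(1/(3039129/80) + 112) = -8782/(80/3039129 + 112) = -8782/340382528/3039129 = -8782*3039129/340382528 = -13344815439/170191264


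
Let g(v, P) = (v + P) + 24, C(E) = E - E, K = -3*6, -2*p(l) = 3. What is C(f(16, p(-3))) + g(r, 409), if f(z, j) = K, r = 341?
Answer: 774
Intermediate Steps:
p(l) = -3/2 (p(l) = -½*3 = -3/2)
K = -18
f(z, j) = -18
C(E) = 0
g(v, P) = 24 + P + v (g(v, P) = (P + v) + 24 = 24 + P + v)
C(f(16, p(-3))) + g(r, 409) = 0 + (24 + 409 + 341) = 0 + 774 = 774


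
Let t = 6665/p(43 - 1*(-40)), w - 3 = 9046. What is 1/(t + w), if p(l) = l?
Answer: 83/757732 ≈ 0.00010954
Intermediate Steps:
w = 9049 (w = 3 + 9046 = 9049)
t = 6665/83 (t = 6665/(43 - 1*(-40)) = 6665/(43 + 40) = 6665/83 ≈ 80.301)
1/(t + w) = 1/(6665/83 + 9049) = 1/(757732/83) = 83/757732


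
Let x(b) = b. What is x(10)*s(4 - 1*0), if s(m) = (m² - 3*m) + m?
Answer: 80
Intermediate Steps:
s(m) = m² - 2*m
x(10)*s(4 - 1*0) = 10*((4 - 1*0)*(-2 + (4 - 1*0))) = 10*((4 + 0)*(-2 + (4 + 0))) = 10*(4*(-2 + 4)) = 10*(4*2) = 10*8 = 80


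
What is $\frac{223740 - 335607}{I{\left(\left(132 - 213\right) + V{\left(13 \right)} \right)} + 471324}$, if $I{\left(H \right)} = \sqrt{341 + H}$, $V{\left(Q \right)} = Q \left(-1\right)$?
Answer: $- \frac{52725601908}{222146312729} + \frac{111867 \sqrt{247}}{222146312729} \approx -0.23734$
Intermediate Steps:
$V{\left(Q \right)} = - Q$
$\frac{223740 - 335607}{I{\left(\left(132 - 213\right) + V{\left(13 \right)} \right)} + 471324} = \frac{223740 - 335607}{\sqrt{341 + \left(\left(132 - 213\right) - 13\right)} + 471324} = - \frac{111867}{\sqrt{341 - 94} + 471324} = - \frac{111867}{\sqrt{247} + 471324} = - \frac{111867}{471324 + \sqrt{247}}$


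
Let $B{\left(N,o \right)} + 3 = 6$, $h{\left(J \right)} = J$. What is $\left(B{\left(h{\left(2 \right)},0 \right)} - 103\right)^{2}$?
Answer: $10000$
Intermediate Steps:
$B{\left(N,o \right)} = 3$ ($B{\left(N,o \right)} = -3 + 6 = 3$)
$\left(B{\left(h{\left(2 \right)},0 \right)} - 103\right)^{2} = \left(3 - 103\right)^{2} = \left(-100\right)^{2} = 10000$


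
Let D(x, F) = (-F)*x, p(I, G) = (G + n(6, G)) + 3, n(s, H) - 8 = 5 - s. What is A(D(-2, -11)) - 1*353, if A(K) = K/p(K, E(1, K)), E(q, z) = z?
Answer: -2107/6 ≈ -351.17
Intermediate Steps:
n(s, H) = 13 - s (n(s, H) = 8 + (5 - s) = 13 - s)
p(I, G) = 10 + G (p(I, G) = (G + (13 - 1*6)) + 3 = (G + (13 - 6)) + 3 = (G + 7) + 3 = (7 + G) + 3 = 10 + G)
D(x, F) = -F*x
A(K) = K/(10 + K)
A(D(-2, -11)) - 1*353 = (-1*(-11)*(-2))/(10 - 1*(-11)*(-2)) - 1*353 = -22/(10 - 22) - 353 = -22/(-12) - 353 = -22*(-1/12) - 353 = 11/6 - 353 = -2107/6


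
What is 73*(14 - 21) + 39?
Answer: -472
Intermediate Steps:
73*(14 - 21) + 39 = 73*(-7) + 39 = -511 + 39 = -472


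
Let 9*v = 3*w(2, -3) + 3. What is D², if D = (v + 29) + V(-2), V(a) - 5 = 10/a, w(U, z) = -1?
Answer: 841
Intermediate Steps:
V(a) = 5 + 10/a
v = 0 (v = (3*(-1) + 3)/9 = (-3 + 3)/9 = (⅑)*0 = 0)
D = 29 (D = (0 + 29) + (5 + 10/(-2)) = 29 + (5 + 10*(-½)) = 29 + (5 - 5) = 29 + 0 = 29)
D² = 29² = 841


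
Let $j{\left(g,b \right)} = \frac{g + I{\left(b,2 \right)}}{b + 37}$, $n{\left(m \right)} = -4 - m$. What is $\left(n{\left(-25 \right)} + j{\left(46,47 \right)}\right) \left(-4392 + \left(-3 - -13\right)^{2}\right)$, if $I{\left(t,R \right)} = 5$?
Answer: $- \frac{649165}{7} \approx -92738.0$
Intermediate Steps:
$j{\left(g,b \right)} = \frac{5 + g}{37 + b}$ ($j{\left(g,b \right)} = \frac{g + 5}{b + 37} = \frac{5 + g}{37 + b}$)
$\left(n{\left(-25 \right)} + j{\left(46,47 \right)}\right) \left(-4392 + \left(-3 - -13\right)^{2}\right) = \left(\left(-4 - -25\right) + \frac{5 + 46}{37 + 47}\right) \left(-4392 + \left(-3 - -13\right)^{2}\right) = \left(\left(-4 + 25\right) + \frac{1}{84} \cdot 51\right) \left(-4392 + \left(-3 + 13\right)^{2}\right) = \left(21 + \frac{1}{84} \cdot 51\right) \left(-4392 + 10^{2}\right) = \left(21 + \frac{17}{28}\right) \left(-4392 + 100\right) = \frac{605}{28} \left(-4292\right) = - \frac{649165}{7}$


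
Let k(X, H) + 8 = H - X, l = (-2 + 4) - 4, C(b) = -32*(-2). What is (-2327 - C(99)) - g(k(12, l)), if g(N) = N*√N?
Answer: -2391 + 22*I*√22 ≈ -2391.0 + 103.19*I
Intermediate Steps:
C(b) = 64
l = -2 (l = 2 - 4 = -2)
k(X, H) = -8 + H - X (k(X, H) = -8 + (H - X) = -8 + H - X)
g(N) = N^(3/2)
(-2327 - C(99)) - g(k(12, l)) = (-2327 - 1*64) - (-8 - 2 - 1*12)^(3/2) = (-2327 - 64) - (-8 - 2 - 12)^(3/2) = -2391 - (-22)^(3/2) = -2391 - (-22)*I*√22 = -2391 + 22*I*√22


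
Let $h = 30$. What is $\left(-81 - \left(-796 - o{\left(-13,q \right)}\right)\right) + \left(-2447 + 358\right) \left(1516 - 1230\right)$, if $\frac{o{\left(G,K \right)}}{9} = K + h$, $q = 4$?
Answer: $-596433$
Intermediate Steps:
$o{\left(G,K \right)} = 270 + 9 K$ ($o{\left(G,K \right)} = 9 \left(K + 30\right) = 9 \left(30 + K\right) = 270 + 9 K$)
$\left(-81 - \left(-796 - o{\left(-13,q \right)}\right)\right) + \left(-2447 + 358\right) \left(1516 - 1230\right) = \left(-81 - \left(-796 - \left(270 + 9 \cdot 4\right)\right)\right) + \left(-2447 + 358\right) \left(1516 - 1230\right) = \left(-81 - \left(-796 - \left(270 + 36\right)\right)\right) - 597454 = \left(-81 - \left(-796 - 306\right)\right) - 597454 = \left(-81 - -1102\right) - 597454 = \left(-81 + 1102\right) - 597454 = 1021 - 597454 = -596433$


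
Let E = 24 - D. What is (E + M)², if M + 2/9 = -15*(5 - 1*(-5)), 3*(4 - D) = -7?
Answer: 1423249/81 ≈ 17571.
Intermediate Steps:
D = 19/3 (D = 4 - ⅓*(-7) = 4 + 7/3 = 19/3 ≈ 6.3333)
E = 53/3 (E = 24 - 1*19/3 = 24 - 19/3 = 53/3 ≈ 17.667)
M = -1352/9 (M = -2/9 - 15*(5 - 1*(-5)) = -2/9 - 15*(5 + 5) = -2/9 - 15*10 = -2/9 - 150 = -1352/9 ≈ -150.22)
(E + M)² = (53/3 - 1352/9)² = (-1193/9)² = 1423249/81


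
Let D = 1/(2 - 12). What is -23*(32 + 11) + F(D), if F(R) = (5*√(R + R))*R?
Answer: -989 - I*√5/10 ≈ -989.0 - 0.22361*I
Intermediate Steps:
D = -⅒ (D = 1/(-10) = -⅒ ≈ -0.10000)
F(R) = 5*√2*R^(3/2) (F(R) = (5*√(2*R))*R = (5*(√2*√R))*R = (5*√2*√R)*R = 5*√2*R^(3/2))
-23*(32 + 11) + F(D) = -23*(32 + 11) + 5*√2*(-⅒)^(3/2) = -23*43 + 5*√2*(-I*√10/100) = -989 - I*√5/10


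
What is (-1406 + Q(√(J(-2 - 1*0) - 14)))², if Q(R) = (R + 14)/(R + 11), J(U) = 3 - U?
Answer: 8337242152/4225 + 1643553*I/8450 ≈ 1.9733e+6 + 194.5*I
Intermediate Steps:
Q(R) = (14 + R)/(11 + R)
(-1406 + Q(√(J(-2 - 1*0) - 14)))² = (-1406 + (14 + √((3 - (-2 - 1*0)) - 14))/(11 + √((3 - (-2 - 1*0)) - 14)))² = (-1406 + (14 + √((3 - (-2 + 0)) - 14))/(11 + √((3 - (-2 + 0)) - 14)))² = (-1406 + (14 + √((3 - 1*(-2)) - 14))/(11 + √((3 - 1*(-2)) - 14)))² = (-1406 + (14 + √((3 + 2) - 14))/(11 + √((3 + 2) - 14)))² = (-1406 + (14 + √(5 - 14))/(11 + √(5 - 14)))² = (-1406 + (14 + √(-9))/(11 + √(-9)))² = (-1406 + (14 + 3*I)/(11 + 3*I))² = (-1406 + ((11 - 3*I)/130)*(14 + 3*I))² = (-1406 + (11 - 3*I)*(14 + 3*I)/130)²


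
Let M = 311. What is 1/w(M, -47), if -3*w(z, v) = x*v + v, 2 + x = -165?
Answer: -3/7802 ≈ -0.00038452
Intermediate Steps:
x = -167 (x = -2 - 165 = -167)
w(z, v) = 166*v/3 (w(z, v) = -(-167*v + v)/3 = -(-166)*v/3 = 166*v/3)
1/w(M, -47) = 1/((166/3)*(-47)) = 1/(-7802/3) = -3/7802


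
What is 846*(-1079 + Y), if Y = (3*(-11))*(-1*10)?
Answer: -633654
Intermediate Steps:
Y = 330 (Y = -33*(-10) = 330)
846*(-1079 + Y) = 846*(-1079 + 330) = 846*(-749) = -633654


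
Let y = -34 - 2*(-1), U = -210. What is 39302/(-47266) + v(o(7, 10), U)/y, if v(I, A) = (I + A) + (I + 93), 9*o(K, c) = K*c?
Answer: 15917441/6806304 ≈ 2.3386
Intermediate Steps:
y = -32 (y = -34 + 2 = -32)
o(K, c) = K*c/9 (o(K, c) = (K*c)/9 = K*c/9)
v(I, A) = 93 + A + 2*I (v(I, A) = (A + I) + (93 + I) = 93 + A + 2*I)
39302/(-47266) + v(o(7, 10), U)/y = 39302/(-47266) + (93 - 210 + 2*((1/9)*7*10))/(-32) = 39302*(-1/47266) + (93 - 210 + 2*(70/9))*(-1/32) = -19651/23633 + (93 - 210 + 140/9)*(-1/32) = -19651/23633 - 913/9*(-1/32) = -19651/23633 + 913/288 = 15917441/6806304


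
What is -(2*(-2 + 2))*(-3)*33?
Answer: 0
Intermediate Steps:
-(2*(-2 + 2))*(-3)*33 = -(2*0)*(-3)*33 = -0*(-3)*33 = -0*33 = -1*0 = 0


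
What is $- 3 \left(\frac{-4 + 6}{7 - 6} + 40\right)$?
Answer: $-126$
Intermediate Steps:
$- 3 \left(\frac{-4 + 6}{7 - 6} + 40\right) = - 3 \left(\frac{2}{1} + 40\right) = - 3 \left(2 \cdot 1 + 40\right) = - 3 \left(2 + 40\right) = \left(-3\right) 42 = -126$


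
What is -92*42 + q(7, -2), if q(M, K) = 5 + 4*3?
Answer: -3847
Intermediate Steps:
q(M, K) = 17 (q(M, K) = 5 + 12 = 17)
-92*42 + q(7, -2) = -92*42 + 17 = -3864 + 17 = -3847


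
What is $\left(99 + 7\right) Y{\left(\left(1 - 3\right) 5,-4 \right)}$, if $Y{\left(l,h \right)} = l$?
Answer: $-1060$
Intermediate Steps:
$\left(99 + 7\right) Y{\left(\left(1 - 3\right) 5,-4 \right)} = \left(99 + 7\right) \left(1 - 3\right) 5 = 106 \left(\left(-2\right) 5\right) = 106 \left(-10\right) = -1060$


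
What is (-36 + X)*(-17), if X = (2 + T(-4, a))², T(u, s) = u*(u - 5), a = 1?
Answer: -23936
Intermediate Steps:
T(u, s) = u*(-5 + u)
X = 1444 (X = (2 - 4*(-5 - 4))² = (2 - 4*(-9))² = (2 + 36)² = 38² = 1444)
(-36 + X)*(-17) = (-36 + 1444)*(-17) = 1408*(-17) = -23936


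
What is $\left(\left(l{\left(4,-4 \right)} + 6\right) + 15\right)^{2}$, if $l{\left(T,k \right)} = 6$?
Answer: $729$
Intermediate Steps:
$\left(\left(l{\left(4,-4 \right)} + 6\right) + 15\right)^{2} = \left(\left(6 + 6\right) + 15\right)^{2} = \left(12 + 15\right)^{2} = 27^{2} = 729$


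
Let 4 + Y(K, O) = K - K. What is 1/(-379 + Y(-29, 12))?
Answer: -1/383 ≈ -0.0026110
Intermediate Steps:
Y(K, O) = -4 (Y(K, O) = -4 + (K - K) = -4 + 0 = -4)
1/(-379 + Y(-29, 12)) = 1/(-379 - 4) = 1/(-383) = -1/383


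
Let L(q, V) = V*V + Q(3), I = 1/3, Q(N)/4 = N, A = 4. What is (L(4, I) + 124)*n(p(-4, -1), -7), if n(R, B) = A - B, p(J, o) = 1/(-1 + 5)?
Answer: 13475/9 ≈ 1497.2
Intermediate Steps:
Q(N) = 4*N
I = ⅓ ≈ 0.33333
p(J, o) = ¼ (p(J, o) = 1/4 = ¼)
L(q, V) = 12 + V² (L(q, V) = V*V + 4*3 = V² + 12 = 12 + V²)
n(R, B) = 4 - B
(L(4, I) + 124)*n(p(-4, -1), -7) = ((12 + (⅓)²) + 124)*(4 - 1*(-7)) = ((12 + ⅑) + 124)*(4 + 7) = (109/9 + 124)*11 = (1225/9)*11 = 13475/9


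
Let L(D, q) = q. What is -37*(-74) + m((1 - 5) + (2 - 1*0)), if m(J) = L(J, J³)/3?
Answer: 8206/3 ≈ 2735.3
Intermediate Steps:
m(J) = J³/3
-37*(-74) + m((1 - 5) + (2 - 1*0)) = -37*(-74) + ((1 - 5) + (2 - 1*0))³/3 = 2738 + (-4 + (2 + 0))³/3 = 2738 + (-4 + 2)³/3 = 2738 + (⅓)*(-2)³ = 2738 + (⅓)*(-8) = 2738 - 8/3 = 8206/3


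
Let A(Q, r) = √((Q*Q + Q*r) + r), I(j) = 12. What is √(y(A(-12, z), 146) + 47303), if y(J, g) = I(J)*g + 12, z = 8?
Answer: √49067 ≈ 221.51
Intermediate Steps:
A(Q, r) = √(r + Q² + Q*r) (A(Q, r) = √((Q² + Q*r) + r) = √(r + Q² + Q*r))
y(J, g) = 12 + 12*g (y(J, g) = 12*g + 12 = 12 + 12*g)
√(y(A(-12, z), 146) + 47303) = √((12 + 12*146) + 47303) = √((12 + 1752) + 47303) = √(1764 + 47303) = √49067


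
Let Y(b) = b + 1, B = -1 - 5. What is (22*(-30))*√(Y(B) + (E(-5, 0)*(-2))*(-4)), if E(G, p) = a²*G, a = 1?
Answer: -1980*I*√5 ≈ -4427.4*I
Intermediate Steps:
E(G, p) = G (E(G, p) = 1²*G = 1*G = G)
B = -6
Y(b) = 1 + b
(22*(-30))*√(Y(B) + (E(-5, 0)*(-2))*(-4)) = (22*(-30))*√((1 - 6) - 5*(-2)*(-4)) = -660*√(-5 + 10*(-4)) = -660*√(-5 - 40) = -1980*I*√5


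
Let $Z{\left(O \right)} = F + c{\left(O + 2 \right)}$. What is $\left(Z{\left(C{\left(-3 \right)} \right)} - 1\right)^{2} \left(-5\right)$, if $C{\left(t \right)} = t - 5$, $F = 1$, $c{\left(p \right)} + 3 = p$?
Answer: $-405$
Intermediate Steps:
$c{\left(p \right)} = -3 + p$
$C{\left(t \right)} = -5 + t$ ($C{\left(t \right)} = t - 5 = -5 + t$)
$Z{\left(O \right)} = O$ ($Z{\left(O \right)} = 1 + \left(-3 + \left(O + 2\right)\right) = 1 + \left(-3 + \left(2 + O\right)\right) = 1 + \left(-1 + O\right) = O$)
$\left(Z{\left(C{\left(-3 \right)} \right)} - 1\right)^{2} \left(-5\right) = \left(\left(-5 - 3\right) - 1\right)^{2} \left(-5\right) = \left(-8 - 1\right)^{2} \left(-5\right) = \left(-9\right)^{2} \left(-5\right) = 81 \left(-5\right) = -405$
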